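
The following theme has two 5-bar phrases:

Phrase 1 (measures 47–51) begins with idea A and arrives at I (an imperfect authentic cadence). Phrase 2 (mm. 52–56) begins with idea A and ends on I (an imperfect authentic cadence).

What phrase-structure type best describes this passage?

repeated phrase

Both phrases have the same opening (A) and the same cadence (imperfect authentic cadence): the second is a restatement, not a consequent, so this is a repeated phrase rather than a period.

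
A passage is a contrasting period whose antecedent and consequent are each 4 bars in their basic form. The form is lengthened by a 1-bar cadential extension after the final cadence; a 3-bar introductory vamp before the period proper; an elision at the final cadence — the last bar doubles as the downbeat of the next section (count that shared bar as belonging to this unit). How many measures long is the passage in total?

Basic contrasting period: 4 + 4 = 8 bars.
8 (basic form) + 1 (cadential extension) + 3 (introduction) = 12.
The elision shares a bar with the next section but does not change this unit's count.

12 measures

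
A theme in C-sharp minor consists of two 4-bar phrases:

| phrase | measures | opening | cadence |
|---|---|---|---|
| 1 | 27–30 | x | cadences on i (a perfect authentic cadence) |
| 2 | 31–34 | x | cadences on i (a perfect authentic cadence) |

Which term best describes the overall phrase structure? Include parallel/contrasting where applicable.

repeated phrase

Both phrases have the same opening (x) and the same cadence (perfect authentic cadence): the second is a restatement, not a consequent, so this is a repeated phrase rather than a period.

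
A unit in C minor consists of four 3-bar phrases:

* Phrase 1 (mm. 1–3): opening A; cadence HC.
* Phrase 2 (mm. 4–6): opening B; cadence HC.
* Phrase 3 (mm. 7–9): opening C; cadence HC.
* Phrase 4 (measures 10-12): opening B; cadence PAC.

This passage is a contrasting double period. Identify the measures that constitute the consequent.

In a double period the four phrases pair into a large antecedent (phrases 1–2, ending half cadence) and a large consequent (phrases 3–4, ending perfect authentic cadence). The consequent spans mm. 7–12.

measures 7–12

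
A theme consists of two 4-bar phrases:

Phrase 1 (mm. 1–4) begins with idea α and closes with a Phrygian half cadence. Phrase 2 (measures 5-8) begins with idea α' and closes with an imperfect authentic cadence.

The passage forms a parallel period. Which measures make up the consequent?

The phrase ending with the weaker cadence (Phrygian half cadence) is the antecedent; the one ending more conclusively (imperfect authentic cadence) is the consequent. The consequent is measures 5–8.

measures 5–8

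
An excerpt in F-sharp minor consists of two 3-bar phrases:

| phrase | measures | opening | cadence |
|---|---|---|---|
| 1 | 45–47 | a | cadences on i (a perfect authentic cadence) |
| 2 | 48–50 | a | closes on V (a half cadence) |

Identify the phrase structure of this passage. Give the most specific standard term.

The second phrase closes with a half cadence, which is not stronger than the first phrase's perfect authentic cadence; without a weak→strong cadential pair there is no antecedent–consequent relationship, so this is a phrase group rather than a period.

phrase group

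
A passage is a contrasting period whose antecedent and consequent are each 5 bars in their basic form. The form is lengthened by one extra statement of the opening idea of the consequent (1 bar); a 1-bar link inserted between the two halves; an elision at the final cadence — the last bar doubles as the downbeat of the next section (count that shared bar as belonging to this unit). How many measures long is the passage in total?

12 measures

Basic contrasting period: 5 + 5 = 10 bars.
10 (basic form) + 1 (extra statement) + 1 (link) = 12.
The elision shares a bar with the next section but does not change this unit's count.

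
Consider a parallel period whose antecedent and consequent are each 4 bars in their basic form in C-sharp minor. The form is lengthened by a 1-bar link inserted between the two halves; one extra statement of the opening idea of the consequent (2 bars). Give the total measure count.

11 measures

Basic parallel period: 4 + 4 = 8 bars.
8 (basic form) + 1 (link) + 2 (extra statement) = 11.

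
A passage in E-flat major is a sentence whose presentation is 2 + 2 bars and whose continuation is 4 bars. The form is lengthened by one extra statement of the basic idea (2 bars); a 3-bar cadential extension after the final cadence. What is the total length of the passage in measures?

Basic sentence: 2 + 2 + 4 = 8 bars.
8 (basic form) + 2 (extra statement) + 3 (cadential extension) = 13.

13 measures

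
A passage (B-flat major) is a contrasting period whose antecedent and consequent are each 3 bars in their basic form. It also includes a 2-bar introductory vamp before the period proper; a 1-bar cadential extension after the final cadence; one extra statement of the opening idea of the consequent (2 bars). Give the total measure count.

Basic contrasting period: 3 + 3 = 6 bars.
6 (basic form) + 2 (introduction) + 1 (cadential extension) + 2 (extra statement) = 11.

11 measures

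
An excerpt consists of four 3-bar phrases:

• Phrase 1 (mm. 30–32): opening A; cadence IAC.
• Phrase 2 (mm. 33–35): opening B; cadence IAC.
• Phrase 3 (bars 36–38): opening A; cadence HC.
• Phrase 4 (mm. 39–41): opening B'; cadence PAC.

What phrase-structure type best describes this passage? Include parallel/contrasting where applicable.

parallel double period

Four phrases in two halves: the first half (measures 30–35) ends with an imperfect authentic cadence, the second (bars 36–41) with a perfect authentic cadence — a large antecedent–consequent pair, i.e. a double period.
Phrase 3 begins with the same material as phrase 1, making it parallel.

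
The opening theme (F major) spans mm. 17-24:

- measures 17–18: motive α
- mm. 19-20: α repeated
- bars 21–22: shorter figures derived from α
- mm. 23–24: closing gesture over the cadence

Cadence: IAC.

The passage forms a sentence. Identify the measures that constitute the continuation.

measures 21–24

After the presentation (measures 17–20), the continuation covers the fragmentation through the cadence: bars 21-24.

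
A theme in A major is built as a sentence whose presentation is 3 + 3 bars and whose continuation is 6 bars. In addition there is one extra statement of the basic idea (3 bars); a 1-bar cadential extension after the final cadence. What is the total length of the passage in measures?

16 measures

Basic sentence: 3 + 3 + 6 = 12 bars.
12 (basic form) + 3 (extra statement) + 1 (cadential extension) = 16.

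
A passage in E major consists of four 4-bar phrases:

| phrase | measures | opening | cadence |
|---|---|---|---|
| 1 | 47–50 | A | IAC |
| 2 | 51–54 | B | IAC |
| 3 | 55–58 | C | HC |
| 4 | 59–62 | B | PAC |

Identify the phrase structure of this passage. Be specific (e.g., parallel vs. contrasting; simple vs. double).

Four phrases in two halves: the first half (mm. 47–54) ends with an imperfect authentic cadence, the second (mm. 55–62) with a perfect authentic cadence — a large antecedent–consequent pair, i.e. a double period.
Phrase 3 begins with different material from phrase 1, making it contrasting.

contrasting double period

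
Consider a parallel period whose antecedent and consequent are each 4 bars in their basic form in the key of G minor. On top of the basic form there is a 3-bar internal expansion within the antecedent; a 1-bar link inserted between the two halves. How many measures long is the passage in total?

12 measures

Basic parallel period: 4 + 4 = 8 bars.
8 (basic form) + 3 (internal expansion) + 1 (link) = 12.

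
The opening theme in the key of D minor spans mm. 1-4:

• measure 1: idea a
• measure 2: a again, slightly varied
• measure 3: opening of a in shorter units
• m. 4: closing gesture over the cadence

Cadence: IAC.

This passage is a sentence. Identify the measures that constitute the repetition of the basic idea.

The presentation of a sentence is the basic idea (m. 1) plus its repetition (measure 2); the repetition of the basic idea is therefore measure 2.

measures 2–2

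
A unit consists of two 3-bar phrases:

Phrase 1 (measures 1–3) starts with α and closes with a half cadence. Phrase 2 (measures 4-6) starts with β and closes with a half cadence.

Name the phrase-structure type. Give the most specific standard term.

The second phrase closes with a half cadence, which is not stronger than the first phrase's half cadence; without a weak→strong cadential pair there is no antecedent–consequent relationship, so this is a phrase group rather than a period.

phrase group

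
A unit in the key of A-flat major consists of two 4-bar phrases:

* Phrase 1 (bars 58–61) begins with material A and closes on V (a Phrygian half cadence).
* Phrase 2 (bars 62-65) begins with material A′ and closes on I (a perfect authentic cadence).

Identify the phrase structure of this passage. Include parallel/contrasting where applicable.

Phrase 1 ends with a Phrygian half cadence (weaker) and phrase 2 with a perfect authentic cadence (stronger): antecedent + consequent = a period.
The two phrases open with the same material (A / A′), so the period is parallel.

parallel period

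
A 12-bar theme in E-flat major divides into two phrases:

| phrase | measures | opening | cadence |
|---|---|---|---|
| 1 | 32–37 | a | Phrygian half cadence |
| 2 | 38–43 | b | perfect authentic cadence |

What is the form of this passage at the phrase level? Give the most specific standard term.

Phrase 1 ends with a Phrygian half cadence (weaker) and phrase 2 with a perfect authentic cadence (stronger): antecedent + consequent = a period.
The two phrases open with different material (a / b), so the period is contrasting.

contrasting period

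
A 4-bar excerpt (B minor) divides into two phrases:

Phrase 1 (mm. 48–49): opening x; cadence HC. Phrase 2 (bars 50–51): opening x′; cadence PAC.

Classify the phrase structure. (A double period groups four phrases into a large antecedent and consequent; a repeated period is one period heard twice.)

Phrase 1 ends with a half cadence (weaker) and phrase 2 with a perfect authentic cadence (stronger): antecedent + consequent = a period.
The two phrases open with the same material (x / x′), so the period is parallel.

parallel period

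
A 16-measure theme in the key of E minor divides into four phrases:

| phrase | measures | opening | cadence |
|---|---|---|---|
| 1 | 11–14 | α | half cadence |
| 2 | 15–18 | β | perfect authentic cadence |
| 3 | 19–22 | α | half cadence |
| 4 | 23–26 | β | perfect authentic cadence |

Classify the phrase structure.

The cadence pattern HC–PAC–HC–PAC is weak–strong twice, and phrases 3–4 restate phrases 1–2: a period heard twice, not a double period (which would end weakly at phrase 2).

repeated period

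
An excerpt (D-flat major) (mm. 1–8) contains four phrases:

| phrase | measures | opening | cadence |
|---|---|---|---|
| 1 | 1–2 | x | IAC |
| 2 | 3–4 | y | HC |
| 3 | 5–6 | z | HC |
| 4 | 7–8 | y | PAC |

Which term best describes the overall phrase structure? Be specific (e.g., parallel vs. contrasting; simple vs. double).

contrasting double period

Four phrases in two halves: the first half (measures 1–4) ends with a half cadence, the second (mm. 5-8) with a perfect authentic cadence — a large antecedent–consequent pair, i.e. a double period.
Phrase 3 begins with different material from phrase 1, making it contrasting.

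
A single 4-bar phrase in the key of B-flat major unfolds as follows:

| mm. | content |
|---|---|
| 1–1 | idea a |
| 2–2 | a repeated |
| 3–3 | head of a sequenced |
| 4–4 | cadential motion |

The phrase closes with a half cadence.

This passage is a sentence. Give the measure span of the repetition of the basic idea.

measures 2–2

The presentation of a sentence is the basic idea (bar 1) plus its repetition (m. 2); the repetition of the basic idea is therefore bar 2.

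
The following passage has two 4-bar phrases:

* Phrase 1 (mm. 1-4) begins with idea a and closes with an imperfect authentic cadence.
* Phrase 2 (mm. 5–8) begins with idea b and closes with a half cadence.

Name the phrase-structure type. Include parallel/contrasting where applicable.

phrase group

The second phrase closes with a half cadence, which is not stronger than the first phrase's imperfect authentic cadence; without a weak→strong cadential pair there is no antecedent–consequent relationship, so this is a phrase group rather than a period.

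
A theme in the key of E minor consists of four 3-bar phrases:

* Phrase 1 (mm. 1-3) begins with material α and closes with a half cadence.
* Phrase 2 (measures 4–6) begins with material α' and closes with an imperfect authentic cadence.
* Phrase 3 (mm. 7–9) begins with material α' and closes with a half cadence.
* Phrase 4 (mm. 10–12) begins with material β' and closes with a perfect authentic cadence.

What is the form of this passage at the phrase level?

parallel double period

Four phrases in two halves: the first half (mm. 1–6) ends with an imperfect authentic cadence, the second (mm. 7-12) with a perfect authentic cadence — a large antecedent–consequent pair, i.e. a double period.
Phrase 3 begins with the same material as phrase 1, making it parallel.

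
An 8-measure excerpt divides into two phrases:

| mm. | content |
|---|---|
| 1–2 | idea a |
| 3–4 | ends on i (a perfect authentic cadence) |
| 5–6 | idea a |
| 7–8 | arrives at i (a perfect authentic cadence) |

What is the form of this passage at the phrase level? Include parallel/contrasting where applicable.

Both phrases have the same opening (a) and the same cadence (perfect authentic cadence): the second is a restatement, not a consequent, so this is a repeated phrase rather than a period.

repeated phrase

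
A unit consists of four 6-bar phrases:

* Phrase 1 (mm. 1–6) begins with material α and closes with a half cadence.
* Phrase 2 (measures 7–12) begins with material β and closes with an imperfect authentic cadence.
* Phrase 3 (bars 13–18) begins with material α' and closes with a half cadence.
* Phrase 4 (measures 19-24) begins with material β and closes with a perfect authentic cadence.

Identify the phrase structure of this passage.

parallel double period

Four phrases in two halves: the first half (bars 1-12) ends with an imperfect authentic cadence, the second (measures 13–24) with a perfect authentic cadence — a large antecedent–consequent pair, i.e. a double period.
Phrase 3 begins with the same material as phrase 1, making it parallel.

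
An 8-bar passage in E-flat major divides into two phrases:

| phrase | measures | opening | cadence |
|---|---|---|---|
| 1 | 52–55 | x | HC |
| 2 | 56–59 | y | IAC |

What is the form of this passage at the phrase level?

Phrase 1 ends with a half cadence (weaker) and phrase 2 with an imperfect authentic cadence (stronger): antecedent + consequent = a period.
The two phrases open with different material (x / y), so the period is contrasting.

contrasting period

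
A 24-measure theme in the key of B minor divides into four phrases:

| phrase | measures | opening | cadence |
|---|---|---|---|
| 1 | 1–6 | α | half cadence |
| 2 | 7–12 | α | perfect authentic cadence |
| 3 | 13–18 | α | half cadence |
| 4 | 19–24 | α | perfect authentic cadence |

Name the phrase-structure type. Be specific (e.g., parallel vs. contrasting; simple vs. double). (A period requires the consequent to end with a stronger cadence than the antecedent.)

repeated period

The cadence pattern HC–PAC–HC–PAC is weak–strong twice, and phrases 3–4 restate phrases 1–2: a period heard twice, not a double period (which would end weakly at phrase 2).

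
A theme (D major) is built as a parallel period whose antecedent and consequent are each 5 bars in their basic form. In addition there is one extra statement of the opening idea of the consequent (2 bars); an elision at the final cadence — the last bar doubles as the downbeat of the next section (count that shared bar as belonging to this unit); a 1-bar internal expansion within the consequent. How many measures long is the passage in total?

13 measures

Basic parallel period: 5 + 5 = 10 bars.
10 (basic form) + 2 (extra statement) + 1 (internal expansion) = 13.
The elision shares a bar with the next section but does not change this unit's count.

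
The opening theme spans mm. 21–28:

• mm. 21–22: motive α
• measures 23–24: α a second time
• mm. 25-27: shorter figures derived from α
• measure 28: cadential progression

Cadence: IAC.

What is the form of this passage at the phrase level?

Basic idea (mm. 21–22) + its repetition (mm. 23–24) form the presentation; fragmentation and cadence (bars 25–28) form the continuation — the 8-bar whole is a sentence.

sentence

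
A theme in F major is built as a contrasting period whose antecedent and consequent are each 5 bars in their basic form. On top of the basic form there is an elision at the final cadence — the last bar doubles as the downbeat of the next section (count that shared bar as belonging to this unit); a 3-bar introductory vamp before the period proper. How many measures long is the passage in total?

13 measures

Basic contrasting period: 5 + 5 = 10 bars.
10 (basic form) + 3 (introduction) = 13.
The elision shares a bar with the next section but does not change this unit's count.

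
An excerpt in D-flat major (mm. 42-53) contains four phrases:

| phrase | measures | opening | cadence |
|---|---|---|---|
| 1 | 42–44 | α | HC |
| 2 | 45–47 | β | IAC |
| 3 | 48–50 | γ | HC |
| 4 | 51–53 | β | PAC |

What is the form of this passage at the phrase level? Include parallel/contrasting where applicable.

contrasting double period

Four phrases in two halves: the first half (measures 42-47) ends with an imperfect authentic cadence, the second (measures 48-53) with a perfect authentic cadence — a large antecedent–consequent pair, i.e. a double period.
Phrase 3 begins with different material from phrase 1, making it contrasting.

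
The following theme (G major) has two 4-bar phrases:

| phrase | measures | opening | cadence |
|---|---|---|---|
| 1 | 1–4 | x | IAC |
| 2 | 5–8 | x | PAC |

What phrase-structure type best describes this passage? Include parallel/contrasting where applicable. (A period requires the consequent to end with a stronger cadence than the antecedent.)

parallel period

Phrase 1 ends with an imperfect authentic cadence (weaker) and phrase 2 with a perfect authentic cadence (stronger): antecedent + consequent = a period.
The two phrases open with the same material (x / x), so the period is parallel.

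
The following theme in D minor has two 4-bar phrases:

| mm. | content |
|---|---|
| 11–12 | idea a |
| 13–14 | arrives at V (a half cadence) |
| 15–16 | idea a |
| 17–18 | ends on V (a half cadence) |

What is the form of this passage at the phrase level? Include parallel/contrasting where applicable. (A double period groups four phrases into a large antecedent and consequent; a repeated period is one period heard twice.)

repeated phrase

Both phrases have the same opening (a) and the same cadence (half cadence): the second is a restatement, not a consequent, so this is a repeated phrase rather than a period.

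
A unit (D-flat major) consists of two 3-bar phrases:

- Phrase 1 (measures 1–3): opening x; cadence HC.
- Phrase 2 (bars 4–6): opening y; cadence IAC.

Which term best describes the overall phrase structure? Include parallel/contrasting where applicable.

contrasting period

Phrase 1 ends with a half cadence (weaker) and phrase 2 with an imperfect authentic cadence (stronger): antecedent + consequent = a period.
The two phrases open with different material (x / y), so the period is contrasting.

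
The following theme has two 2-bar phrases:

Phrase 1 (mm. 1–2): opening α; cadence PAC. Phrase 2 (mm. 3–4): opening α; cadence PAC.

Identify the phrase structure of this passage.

repeated phrase

Both phrases have the same opening (α) and the same cadence (perfect authentic cadence): the second is a restatement, not a consequent, so this is a repeated phrase rather than a period.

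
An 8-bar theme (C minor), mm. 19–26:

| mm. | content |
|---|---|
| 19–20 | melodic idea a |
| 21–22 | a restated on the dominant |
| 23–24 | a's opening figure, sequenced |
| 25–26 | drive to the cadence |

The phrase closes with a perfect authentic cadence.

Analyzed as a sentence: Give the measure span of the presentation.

The presentation of a sentence is the basic idea (mm. 19-20) plus its repetition (mm. 21–22); the presentation is therefore measures 19–22.

measures 19–22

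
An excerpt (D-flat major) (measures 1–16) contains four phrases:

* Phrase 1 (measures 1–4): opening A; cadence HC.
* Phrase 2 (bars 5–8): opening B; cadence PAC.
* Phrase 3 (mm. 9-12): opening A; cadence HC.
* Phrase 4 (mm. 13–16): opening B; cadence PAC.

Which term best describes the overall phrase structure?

repeated period

The cadence pattern HC–PAC–HC–PAC is weak–strong twice, and phrases 3–4 restate phrases 1–2: a period heard twice, not a double period (which would end weakly at phrase 2).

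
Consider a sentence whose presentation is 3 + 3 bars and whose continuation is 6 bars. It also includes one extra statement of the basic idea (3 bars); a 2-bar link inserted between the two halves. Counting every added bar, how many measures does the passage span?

Basic sentence: 3 + 3 + 6 = 12 bars.
12 (basic form) + 3 (extra statement) + 2 (link) = 17.

17 measures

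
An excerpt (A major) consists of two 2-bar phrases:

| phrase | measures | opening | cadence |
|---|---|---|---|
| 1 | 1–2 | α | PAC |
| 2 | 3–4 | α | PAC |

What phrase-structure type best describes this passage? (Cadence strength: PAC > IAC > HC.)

repeated phrase

Both phrases have the same opening (α) and the same cadence (perfect authentic cadence): the second is a restatement, not a consequent, so this is a repeated phrase rather than a period.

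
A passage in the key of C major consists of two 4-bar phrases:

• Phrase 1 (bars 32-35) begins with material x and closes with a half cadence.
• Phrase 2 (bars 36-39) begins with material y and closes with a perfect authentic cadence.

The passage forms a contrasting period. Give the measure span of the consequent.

The phrase ending with the weaker cadence (half cadence) is the antecedent; the one ending more conclusively (perfect authentic cadence) is the consequent. The consequent is measures 36–39.

measures 36–39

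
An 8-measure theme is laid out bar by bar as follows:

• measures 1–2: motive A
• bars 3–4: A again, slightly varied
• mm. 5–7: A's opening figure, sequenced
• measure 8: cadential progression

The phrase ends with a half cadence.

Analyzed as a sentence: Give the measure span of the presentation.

measures 1–4

The presentation of a sentence is the basic idea (mm. 1–2) plus its repetition (mm. 3–4); the presentation is therefore mm. 1–4.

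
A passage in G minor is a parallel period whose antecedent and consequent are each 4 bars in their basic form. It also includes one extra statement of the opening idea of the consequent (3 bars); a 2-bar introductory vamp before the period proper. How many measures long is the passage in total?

Basic parallel period: 4 + 4 = 8 bars.
8 (basic form) + 3 (extra statement) + 2 (introduction) = 13.

13 measures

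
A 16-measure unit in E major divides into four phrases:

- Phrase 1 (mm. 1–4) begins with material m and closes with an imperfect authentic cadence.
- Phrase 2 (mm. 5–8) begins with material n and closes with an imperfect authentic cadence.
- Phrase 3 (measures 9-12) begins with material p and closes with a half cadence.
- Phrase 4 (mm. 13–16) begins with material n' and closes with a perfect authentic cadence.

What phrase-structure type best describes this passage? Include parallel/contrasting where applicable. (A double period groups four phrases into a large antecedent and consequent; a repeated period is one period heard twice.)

Four phrases in two halves: the first half (mm. 1-8) ends with an imperfect authentic cadence, the second (mm. 9–16) with a perfect authentic cadence — a large antecedent–consequent pair, i.e. a double period.
Phrase 3 begins with different material from phrase 1, making it contrasting.

contrasting double period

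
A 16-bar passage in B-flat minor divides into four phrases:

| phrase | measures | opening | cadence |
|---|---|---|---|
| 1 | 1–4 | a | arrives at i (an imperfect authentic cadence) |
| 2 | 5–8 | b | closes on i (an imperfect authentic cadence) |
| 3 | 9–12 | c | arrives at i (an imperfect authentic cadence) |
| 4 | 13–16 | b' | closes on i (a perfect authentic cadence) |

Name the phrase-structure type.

Four phrases in two halves: the first half (mm. 1–8) ends with an imperfect authentic cadence, the second (mm. 9–16) with a perfect authentic cadence — a large antecedent–consequent pair, i.e. a double period.
Phrase 3 begins with different material from phrase 1, making it contrasting.

contrasting double period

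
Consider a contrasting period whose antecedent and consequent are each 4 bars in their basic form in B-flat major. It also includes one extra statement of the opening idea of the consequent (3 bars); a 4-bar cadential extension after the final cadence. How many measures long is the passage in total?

Basic contrasting period: 4 + 4 = 8 bars.
8 (basic form) + 3 (extra statement) + 4 (cadential extension) = 15.

15 measures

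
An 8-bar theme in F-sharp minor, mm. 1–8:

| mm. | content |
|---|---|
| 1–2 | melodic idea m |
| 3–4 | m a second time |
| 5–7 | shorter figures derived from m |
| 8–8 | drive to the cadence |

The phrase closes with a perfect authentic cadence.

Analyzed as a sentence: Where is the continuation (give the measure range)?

After the presentation (measures 1–4), the continuation covers the fragmentation through the cadence: bars 5-8.

measures 5–8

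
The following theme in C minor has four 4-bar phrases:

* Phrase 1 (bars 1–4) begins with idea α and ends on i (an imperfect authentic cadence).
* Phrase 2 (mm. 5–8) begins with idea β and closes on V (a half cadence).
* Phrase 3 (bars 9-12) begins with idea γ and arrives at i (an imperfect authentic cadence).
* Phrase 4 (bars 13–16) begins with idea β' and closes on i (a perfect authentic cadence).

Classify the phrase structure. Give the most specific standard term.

Four phrases in two halves: the first half (mm. 1–8) ends with a half cadence, the second (mm. 9-16) with a perfect authentic cadence — a large antecedent–consequent pair, i.e. a double period.
Phrase 3 begins with different material from phrase 1, making it contrasting.

contrasting double period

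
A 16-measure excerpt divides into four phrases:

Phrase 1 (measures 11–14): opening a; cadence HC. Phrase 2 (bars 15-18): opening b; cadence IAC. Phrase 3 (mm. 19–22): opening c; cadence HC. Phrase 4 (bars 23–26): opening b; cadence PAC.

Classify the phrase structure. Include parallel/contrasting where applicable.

contrasting double period

Four phrases in two halves: the first half (mm. 11–18) ends with an imperfect authentic cadence, the second (mm. 19–26) with a perfect authentic cadence — a large antecedent–consequent pair, i.e. a double period.
Phrase 3 begins with different material from phrase 1, making it contrasting.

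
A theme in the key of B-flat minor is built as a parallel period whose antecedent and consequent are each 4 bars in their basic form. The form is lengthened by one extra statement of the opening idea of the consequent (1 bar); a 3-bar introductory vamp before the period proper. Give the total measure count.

Basic parallel period: 4 + 4 = 8 bars.
8 (basic form) + 1 (extra statement) + 3 (introduction) = 12.

12 measures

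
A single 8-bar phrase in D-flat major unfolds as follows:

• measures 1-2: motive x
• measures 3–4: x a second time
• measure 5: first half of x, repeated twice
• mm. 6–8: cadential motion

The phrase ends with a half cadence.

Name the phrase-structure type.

sentence

Basic idea (mm. 1-2) + its repetition (measures 3-4) form the presentation; fragmentation and cadence (mm. 5-8) form the continuation — the 8-bar whole is a sentence.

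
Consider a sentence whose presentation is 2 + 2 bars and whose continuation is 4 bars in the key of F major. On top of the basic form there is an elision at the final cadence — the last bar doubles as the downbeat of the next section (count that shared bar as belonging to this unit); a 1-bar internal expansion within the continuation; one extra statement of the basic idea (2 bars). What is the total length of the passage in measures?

11 measures

Basic sentence: 2 + 2 + 4 = 8 bars.
8 (basic form) + 1 (internal expansion) + 2 (extra statement) = 11.
The elision shares a bar with the next section but does not change this unit's count.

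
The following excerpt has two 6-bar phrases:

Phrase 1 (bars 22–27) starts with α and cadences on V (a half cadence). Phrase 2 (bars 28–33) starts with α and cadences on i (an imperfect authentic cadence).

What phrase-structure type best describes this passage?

Phrase 1 ends with a half cadence (weaker) and phrase 2 with an imperfect authentic cadence (stronger): antecedent + consequent = a period.
The two phrases open with the same material (α / α), so the period is parallel.

parallel period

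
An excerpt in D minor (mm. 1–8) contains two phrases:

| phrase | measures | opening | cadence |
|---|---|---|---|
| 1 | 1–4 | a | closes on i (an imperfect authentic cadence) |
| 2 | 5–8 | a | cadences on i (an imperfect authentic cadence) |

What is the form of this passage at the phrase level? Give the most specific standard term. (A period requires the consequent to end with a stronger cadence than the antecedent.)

repeated phrase

Both phrases have the same opening (a) and the same cadence (imperfect authentic cadence): the second is a restatement, not a consequent, so this is a repeated phrase rather than a period.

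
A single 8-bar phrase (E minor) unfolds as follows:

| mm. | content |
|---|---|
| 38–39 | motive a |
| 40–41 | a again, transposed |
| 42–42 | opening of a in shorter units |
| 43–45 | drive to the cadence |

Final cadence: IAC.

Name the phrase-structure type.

sentence

Basic idea (mm. 38–39) + its repetition (measures 40–41) form the presentation; fragmentation and cadence (mm. 42–45) form the continuation — the 8-bar whole is a sentence.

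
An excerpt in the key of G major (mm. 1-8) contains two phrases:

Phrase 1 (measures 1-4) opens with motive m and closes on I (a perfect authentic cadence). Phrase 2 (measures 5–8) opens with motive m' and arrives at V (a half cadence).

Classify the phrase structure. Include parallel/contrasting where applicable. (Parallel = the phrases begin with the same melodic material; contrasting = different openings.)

The second phrase closes with a half cadence, which is not stronger than the first phrase's perfect authentic cadence; without a weak→strong cadential pair there is no antecedent–consequent relationship, so this is a phrase group rather than a period.

phrase group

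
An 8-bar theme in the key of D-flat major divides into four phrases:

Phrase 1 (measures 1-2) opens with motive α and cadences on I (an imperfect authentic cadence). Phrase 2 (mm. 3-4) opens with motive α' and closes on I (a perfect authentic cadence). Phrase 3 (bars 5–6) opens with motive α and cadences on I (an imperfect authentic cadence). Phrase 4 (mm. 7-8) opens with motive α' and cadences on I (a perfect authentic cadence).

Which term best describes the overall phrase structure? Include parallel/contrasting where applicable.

repeated period

The cadence pattern IAC–PAC–IAC–PAC is weak–strong twice, and phrases 3–4 restate phrases 1–2: a period heard twice, not a double period (which would end weakly at phrase 2).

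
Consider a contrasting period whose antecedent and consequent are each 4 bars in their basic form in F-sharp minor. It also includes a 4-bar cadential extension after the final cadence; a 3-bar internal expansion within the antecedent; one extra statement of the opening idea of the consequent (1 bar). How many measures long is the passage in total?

16 measures

Basic contrasting period: 4 + 4 = 8 bars.
8 (basic form) + 4 (cadential extension) + 3 (internal expansion) + 1 (extra statement) = 16.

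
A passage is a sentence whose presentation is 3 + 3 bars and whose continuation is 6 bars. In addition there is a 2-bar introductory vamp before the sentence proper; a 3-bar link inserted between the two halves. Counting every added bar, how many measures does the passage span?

Basic sentence: 3 + 3 + 6 = 12 bars.
12 (basic form) + 2 (introduction) + 3 (link) = 17.

17 measures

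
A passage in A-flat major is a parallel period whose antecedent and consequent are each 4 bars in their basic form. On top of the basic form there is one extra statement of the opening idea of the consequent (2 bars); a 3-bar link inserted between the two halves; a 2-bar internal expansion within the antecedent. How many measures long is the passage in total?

Basic parallel period: 4 + 4 = 8 bars.
8 (basic form) + 2 (extra statement) + 3 (link) + 2 (internal expansion) = 15.

15 measures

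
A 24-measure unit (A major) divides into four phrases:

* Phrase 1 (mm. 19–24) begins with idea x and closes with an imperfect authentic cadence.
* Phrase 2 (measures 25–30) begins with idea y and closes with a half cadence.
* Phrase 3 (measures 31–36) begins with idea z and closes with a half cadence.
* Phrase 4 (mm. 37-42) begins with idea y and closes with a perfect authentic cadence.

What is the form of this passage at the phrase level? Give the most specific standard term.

contrasting double period

Four phrases in two halves: the first half (mm. 19-30) ends with a half cadence, the second (mm. 31–42) with a perfect authentic cadence — a large antecedent–consequent pair, i.e. a double period.
Phrase 3 begins with different material from phrase 1, making it contrasting.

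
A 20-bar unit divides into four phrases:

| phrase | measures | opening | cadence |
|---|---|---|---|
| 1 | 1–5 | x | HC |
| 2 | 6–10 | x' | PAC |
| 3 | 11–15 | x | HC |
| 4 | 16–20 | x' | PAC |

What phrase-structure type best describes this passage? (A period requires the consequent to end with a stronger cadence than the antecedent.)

repeated period

The cadence pattern HC–PAC–HC–PAC is weak–strong twice, and phrases 3–4 restate phrases 1–2: a period heard twice, not a double period (which would end weakly at phrase 2).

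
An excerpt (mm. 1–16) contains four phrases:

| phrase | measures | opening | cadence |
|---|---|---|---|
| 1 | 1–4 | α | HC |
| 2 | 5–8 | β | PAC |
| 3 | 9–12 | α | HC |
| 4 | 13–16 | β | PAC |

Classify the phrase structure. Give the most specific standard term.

repeated period

The cadence pattern HC–PAC–HC–PAC is weak–strong twice, and phrases 3–4 restate phrases 1–2: a period heard twice, not a double period (which would end weakly at phrase 2).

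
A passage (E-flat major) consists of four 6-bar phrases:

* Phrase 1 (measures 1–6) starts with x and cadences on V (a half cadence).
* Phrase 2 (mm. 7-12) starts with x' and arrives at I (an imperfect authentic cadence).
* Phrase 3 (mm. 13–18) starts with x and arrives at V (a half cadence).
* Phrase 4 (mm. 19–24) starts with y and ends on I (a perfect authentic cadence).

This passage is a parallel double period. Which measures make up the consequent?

In a double period the four phrases pair into a large antecedent (phrases 1–2, ending imperfect authentic cadence) and a large consequent (phrases 3–4, ending perfect authentic cadence). The consequent spans mm. 13-24.

measures 13–24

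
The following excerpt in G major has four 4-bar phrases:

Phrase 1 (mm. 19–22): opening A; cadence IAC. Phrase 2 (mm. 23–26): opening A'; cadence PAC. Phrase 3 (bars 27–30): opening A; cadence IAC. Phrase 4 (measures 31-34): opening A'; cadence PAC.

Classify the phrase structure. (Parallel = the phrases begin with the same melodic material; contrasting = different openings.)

The cadence pattern IAC–PAC–IAC–PAC is weak–strong twice, and phrases 3–4 restate phrases 1–2: a period heard twice, not a double period (which would end weakly at phrase 2).

repeated period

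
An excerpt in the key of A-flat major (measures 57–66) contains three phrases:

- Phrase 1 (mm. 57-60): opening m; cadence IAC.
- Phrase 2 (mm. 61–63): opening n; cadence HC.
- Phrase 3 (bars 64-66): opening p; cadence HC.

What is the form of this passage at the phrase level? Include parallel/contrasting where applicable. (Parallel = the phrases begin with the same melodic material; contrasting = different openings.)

The final phrase closes with a half cadence, which is not stronger than the preceding half cadence; the 3 phrases lack an overall antecedent–consequent design and so form a phrase group.

phrase group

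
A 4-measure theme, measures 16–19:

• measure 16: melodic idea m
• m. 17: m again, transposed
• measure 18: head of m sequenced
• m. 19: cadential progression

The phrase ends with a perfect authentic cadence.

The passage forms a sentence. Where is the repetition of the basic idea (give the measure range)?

measures 17–17

The presentation of a sentence is the basic idea (bar 16) plus its repetition (bar 17); the repetition of the basic idea is therefore m. 17.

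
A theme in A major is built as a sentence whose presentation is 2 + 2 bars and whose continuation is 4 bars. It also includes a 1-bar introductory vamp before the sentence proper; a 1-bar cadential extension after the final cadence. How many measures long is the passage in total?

Basic sentence: 2 + 2 + 4 = 8 bars.
8 (basic form) + 1 (introduction) + 1 (cadential extension) = 10.

10 measures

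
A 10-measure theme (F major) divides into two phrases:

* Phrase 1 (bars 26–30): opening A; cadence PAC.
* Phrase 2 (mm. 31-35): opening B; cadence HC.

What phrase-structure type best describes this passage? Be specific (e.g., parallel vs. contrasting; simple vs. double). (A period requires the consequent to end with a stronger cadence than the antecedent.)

The second phrase closes with a half cadence, which is not stronger than the first phrase's perfect authentic cadence; without a weak→strong cadential pair there is no antecedent–consequent relationship, so this is a phrase group rather than a period.

phrase group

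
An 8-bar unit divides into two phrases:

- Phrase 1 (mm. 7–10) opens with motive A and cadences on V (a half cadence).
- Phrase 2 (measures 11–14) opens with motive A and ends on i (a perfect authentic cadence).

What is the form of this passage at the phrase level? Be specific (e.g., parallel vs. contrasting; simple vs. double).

parallel period

Phrase 1 ends with a half cadence (weaker) and phrase 2 with a perfect authentic cadence (stronger): antecedent + consequent = a period.
The two phrases open with the same material (A / A), so the period is parallel.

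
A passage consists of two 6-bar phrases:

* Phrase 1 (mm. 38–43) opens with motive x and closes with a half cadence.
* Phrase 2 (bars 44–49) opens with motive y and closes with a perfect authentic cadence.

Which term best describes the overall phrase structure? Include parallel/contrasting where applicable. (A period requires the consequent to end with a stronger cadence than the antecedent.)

Phrase 1 ends with a half cadence (weaker) and phrase 2 with a perfect authentic cadence (stronger): antecedent + consequent = a period.
The two phrases open with different material (x / y), so the period is contrasting.

contrasting period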